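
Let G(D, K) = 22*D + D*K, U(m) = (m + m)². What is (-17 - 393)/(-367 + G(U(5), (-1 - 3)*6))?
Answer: 410/567 ≈ 0.72310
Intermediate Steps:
U(m) = 4*m² (U(m) = (2*m)² = 4*m²)
(-17 - 393)/(-367 + G(U(5), (-1 - 3)*6)) = (-17 - 393)/(-367 + (4*5²)*(22 + (-1 - 3)*6)) = -410/(-367 + (4*25)*(22 - 4*6)) = -410/(-367 + 100*(22 - 24)) = -410/(-367 + 100*(-2)) = -410/(-367 - 200) = -410/(-567) = -410*(-1/567) = 410/567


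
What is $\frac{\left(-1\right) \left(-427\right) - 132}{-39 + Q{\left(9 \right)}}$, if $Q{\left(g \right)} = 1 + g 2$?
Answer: $- \frac{59}{4} \approx -14.75$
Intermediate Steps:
$Q{\left(g \right)} = 1 + 2 g$
$\frac{\left(-1\right) \left(-427\right) - 132}{-39 + Q{\left(9 \right)}} = \frac{\left(-1\right) \left(-427\right) - 132}{-39 + \left(1 + 2 \cdot 9\right)} = \frac{427 - 132}{-39 + \left(1 + 18\right)} = \frac{295}{-39 + 19} = \frac{295}{-20} = 295 \left(- \frac{1}{20}\right) = - \frac{59}{4}$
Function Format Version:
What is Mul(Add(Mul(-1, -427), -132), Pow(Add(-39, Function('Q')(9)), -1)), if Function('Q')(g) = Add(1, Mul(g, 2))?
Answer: Rational(-59, 4) ≈ -14.750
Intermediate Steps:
Function('Q')(g) = Add(1, Mul(2, g))
Mul(Add(Mul(-1, -427), -132), Pow(Add(-39, Function('Q')(9)), -1)) = Mul(Add(Mul(-1, -427), -132), Pow(Add(-39, Add(1, Mul(2, 9))), -1)) = Mul(Add(427, -132), Pow(Add(-39, Add(1, 18)), -1)) = Mul(295, Pow(Add(-39, 19), -1)) = Mul(295, Pow(-20, -1)) = Mul(295, Rational(-1, 20)) = Rational(-59, 4)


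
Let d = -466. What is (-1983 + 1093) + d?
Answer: -1356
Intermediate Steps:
(-1983 + 1093) + d = (-1983 + 1093) - 466 = -890 - 466 = -1356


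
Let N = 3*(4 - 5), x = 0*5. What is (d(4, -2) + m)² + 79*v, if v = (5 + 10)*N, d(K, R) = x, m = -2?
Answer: -3551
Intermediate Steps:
x = 0
N = -3 (N = 3*(-1) = -3)
d(K, R) = 0
v = -45 (v = (5 + 10)*(-3) = 15*(-3) = -45)
(d(4, -2) + m)² + 79*v = (0 - 2)² + 79*(-45) = (-2)² - 3555 = 4 - 3555 = -3551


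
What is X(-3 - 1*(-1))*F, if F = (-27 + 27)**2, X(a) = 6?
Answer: 0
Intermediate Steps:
F = 0 (F = 0**2 = 0)
X(-3 - 1*(-1))*F = 6*0 = 0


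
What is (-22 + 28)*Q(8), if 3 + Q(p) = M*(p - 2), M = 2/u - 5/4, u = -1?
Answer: -135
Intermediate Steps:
M = -13/4 (M = 2/(-1) - 5/4 = 2*(-1) - 5*¼ = -2 - 5/4 = -13/4 ≈ -3.2500)
Q(p) = 7/2 - 13*p/4 (Q(p) = -3 - 13*(p - 2)/4 = -3 - 13*(-2 + p)/4 = -3 + (13/2 - 13*p/4) = 7/2 - 13*p/4)
(-22 + 28)*Q(8) = (-22 + 28)*(7/2 - 13/4*8) = 6*(7/2 - 26) = 6*(-45/2) = -135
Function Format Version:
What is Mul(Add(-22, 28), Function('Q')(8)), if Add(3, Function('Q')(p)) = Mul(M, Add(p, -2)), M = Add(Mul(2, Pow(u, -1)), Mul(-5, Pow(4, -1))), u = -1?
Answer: -135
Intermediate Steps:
M = Rational(-13, 4) (M = Add(Mul(2, Pow(-1, -1)), Mul(-5, Pow(4, -1))) = Add(Mul(2, -1), Mul(-5, Rational(1, 4))) = Add(-2, Rational(-5, 4)) = Rational(-13, 4) ≈ -3.2500)
Function('Q')(p) = Add(Rational(7, 2), Mul(Rational(-13, 4), p)) (Function('Q')(p) = Add(-3, Mul(Rational(-13, 4), Add(p, -2))) = Add(-3, Mul(Rational(-13, 4), Add(-2, p))) = Add(-3, Add(Rational(13, 2), Mul(Rational(-13, 4), p))) = Add(Rational(7, 2), Mul(Rational(-13, 4), p)))
Mul(Add(-22, 28), Function('Q')(8)) = Mul(Add(-22, 28), Add(Rational(7, 2), Mul(Rational(-13, 4), 8))) = Mul(6, Add(Rational(7, 2), -26)) = Mul(6, Rational(-45, 2)) = -135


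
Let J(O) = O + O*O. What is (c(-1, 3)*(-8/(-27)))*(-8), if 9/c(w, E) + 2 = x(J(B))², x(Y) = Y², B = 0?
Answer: 32/3 ≈ 10.667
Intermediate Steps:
J(O) = O + O²
c(w, E) = -9/2 (c(w, E) = 9/(-2 + ((0*(1 + 0))²)²) = 9/(-2 + ((0*1)²)²) = 9/(-2 + (0²)²) = 9/(-2 + 0²) = 9/(-2 + 0) = 9/(-2) = 9*(-½) = -9/2)
(c(-1, 3)*(-8/(-27)))*(-8) = -(-36)/(-27)*(-8) = -(-36)*(-1)/27*(-8) = -9/2*8/27*(-8) = -4/3*(-8) = 32/3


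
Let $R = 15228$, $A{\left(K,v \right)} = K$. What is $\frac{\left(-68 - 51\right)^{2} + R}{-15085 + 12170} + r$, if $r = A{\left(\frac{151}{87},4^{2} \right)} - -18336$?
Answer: $\frac{4647984602}{253605} \approx 18328.0$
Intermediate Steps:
$r = \frac{1595383}{87}$ ($r = \frac{151}{87} - -18336 = 151 \cdot \frac{1}{87} + 18336 = \frac{151}{87} + 18336 = \frac{1595383}{87} \approx 18338.0$)
$\frac{\left(-68 - 51\right)^{2} + R}{-15085 + 12170} + r = \frac{\left(-68 - 51\right)^{2} + 15228}{-15085 + 12170} + \frac{1595383}{87} = \frac{\left(-119\right)^{2} + 15228}{-2915} + \frac{1595383}{87} = \left(14161 + 15228\right) \left(- \frac{1}{2915}\right) + \frac{1595383}{87} = 29389 \left(- \frac{1}{2915}\right) + \frac{1595383}{87} = - \frac{29389}{2915} + \frac{1595383}{87} = \frac{4647984602}{253605}$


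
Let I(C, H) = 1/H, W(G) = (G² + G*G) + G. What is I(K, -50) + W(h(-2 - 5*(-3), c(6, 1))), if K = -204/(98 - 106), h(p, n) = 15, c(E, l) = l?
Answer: 23249/50 ≈ 464.98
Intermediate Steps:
K = 51/2 (K = -204/(-8) = -204*(-⅛) = 51/2 ≈ 25.500)
W(G) = G + 2*G² (W(G) = (G² + G²) + G = 2*G² + G = G + 2*G²)
I(K, -50) + W(h(-2 - 5*(-3), c(6, 1))) = 1/(-50) + 15*(1 + 2*15) = -1/50 + 15*(1 + 30) = -1/50 + 15*31 = -1/50 + 465 = 23249/50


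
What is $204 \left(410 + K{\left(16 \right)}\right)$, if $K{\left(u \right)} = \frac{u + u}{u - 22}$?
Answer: $82552$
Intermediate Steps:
$K{\left(u \right)} = \frac{2 u}{-22 + u}$
$204 \left(410 + K{\left(16 \right)}\right) = 204 \left(410 + 2 \cdot 16 \frac{1}{-22 + 16}\right) = 204 \left(410 + 2 \cdot 16 \frac{1}{-6}\right) = 204 \left(410 + 2 \cdot 16 \left(- \frac{1}{6}\right)\right) = 204 \left(410 - \frac{16}{3}\right) = 204 \cdot \frac{1214}{3} = 82552$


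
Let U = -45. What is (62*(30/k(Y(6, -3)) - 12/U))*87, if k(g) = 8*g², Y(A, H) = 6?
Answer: 80011/40 ≈ 2000.3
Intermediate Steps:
(62*(30/k(Y(6, -3)) - 12/U))*87 = (62*(30/((8*6²)) - 12/(-45)))*87 = (62*(30/((8*36)) - 12*(-1/45)))*87 = (62*(30/288 + 4/15))*87 = (62*(30*(1/288) + 4/15))*87 = (62*(5/48 + 4/15))*87 = (62*(89/240))*87 = (2759/120)*87 = 80011/40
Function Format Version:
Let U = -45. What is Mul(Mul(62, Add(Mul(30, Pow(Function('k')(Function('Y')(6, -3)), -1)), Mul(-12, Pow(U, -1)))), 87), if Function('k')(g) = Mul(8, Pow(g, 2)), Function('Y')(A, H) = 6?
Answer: Rational(80011, 40) ≈ 2000.3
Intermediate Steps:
Mul(Mul(62, Add(Mul(30, Pow(Function('k')(Function('Y')(6, -3)), -1)), Mul(-12, Pow(U, -1)))), 87) = Mul(Mul(62, Add(Mul(30, Pow(Mul(8, Pow(6, 2)), -1)), Mul(-12, Pow(-45, -1)))), 87) = Mul(Mul(62, Add(Mul(30, Pow(Mul(8, 36), -1)), Mul(-12, Rational(-1, 45)))), 87) = Mul(Mul(62, Add(Mul(30, Pow(288, -1)), Rational(4, 15))), 87) = Mul(Mul(62, Add(Mul(30, Rational(1, 288)), Rational(4, 15))), 87) = Mul(Mul(62, Add(Rational(5, 48), Rational(4, 15))), 87) = Mul(Mul(62, Rational(89, 240)), 87) = Mul(Rational(2759, 120), 87) = Rational(80011, 40)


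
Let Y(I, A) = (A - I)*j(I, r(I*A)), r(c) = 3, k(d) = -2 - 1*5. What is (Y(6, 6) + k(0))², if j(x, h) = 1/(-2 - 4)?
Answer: 49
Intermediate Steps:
k(d) = -7 (k(d) = -2 - 5 = -7)
j(x, h) = -⅙ (j(x, h) = 1/(-6) = -⅙)
Y(I, A) = -A/6 + I/6 (Y(I, A) = (A - I)*(-⅙) = -A/6 + I/6)
(Y(6, 6) + k(0))² = ((-⅙*6 + (⅙)*6) - 7)² = ((-1 + 1) - 7)² = (0 - 7)² = (-7)² = 49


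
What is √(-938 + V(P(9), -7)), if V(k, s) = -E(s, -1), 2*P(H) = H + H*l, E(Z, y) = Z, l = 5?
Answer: 7*I*√19 ≈ 30.512*I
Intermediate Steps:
P(H) = 3*H (P(H) = (H + H*5)/2 = (H + 5*H)/2 = (6*H)/2 = 3*H)
V(k, s) = -s
√(-938 + V(P(9), -7)) = √(-938 - 1*(-7)) = √(-938 + 7) = √(-931) = 7*I*√19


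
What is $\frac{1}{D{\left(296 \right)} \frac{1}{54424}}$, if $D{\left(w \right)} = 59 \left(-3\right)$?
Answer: $- \frac{54424}{177} \approx -307.48$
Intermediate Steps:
$D{\left(w \right)} = -177$
$\frac{1}{D{\left(296 \right)} \frac{1}{54424}} = \frac{1}{\left(-177\right) \frac{1}{54424}} = \frac{1}{- \frac{177}{54424}} = - \frac{54424}{177}$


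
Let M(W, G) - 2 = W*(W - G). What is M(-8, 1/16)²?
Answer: 17689/4 ≈ 4422.3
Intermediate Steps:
M(W, G) = 2 + W*(W - G)
M(-8, 1/16)² = (2 + (-8)² - 1*(-8)/16)² = (2 + 64 - 1*1/16*(-8))² = (2 + 64 + ½)² = (133/2)² = 17689/4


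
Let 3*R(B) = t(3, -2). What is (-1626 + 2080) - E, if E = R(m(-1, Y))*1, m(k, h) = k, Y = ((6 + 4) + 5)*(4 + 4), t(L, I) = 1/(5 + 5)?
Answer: 13619/30 ≈ 453.97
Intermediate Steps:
t(L, I) = ⅒ (t(L, I) = 1/10 = ⅒)
Y = 120 (Y = (10 + 5)*8 = 15*8 = 120)
R(B) = 1/30 (R(B) = (⅓)*(⅒) = 1/30)
E = 1/30 (E = (1/30)*1 = 1/30 ≈ 0.033333)
(-1626 + 2080) - E = (-1626 + 2080) - 1*1/30 = 454 - 1/30 = 13619/30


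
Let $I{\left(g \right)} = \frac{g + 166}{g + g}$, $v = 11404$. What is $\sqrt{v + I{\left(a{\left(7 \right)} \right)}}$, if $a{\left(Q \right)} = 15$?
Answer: $\frac{\sqrt{10269030}}{30} \approx 106.82$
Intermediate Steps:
$I{\left(g \right)} = \frac{166 + g}{2 g}$
$\sqrt{v + I{\left(a{\left(7 \right)} \right)}} = \sqrt{11404 + \frac{166 + 15}{2 \cdot 15}} = \sqrt{11404 + \frac{1}{2} \cdot \frac{1}{15} \cdot 181} = \sqrt{11404 + \frac{181}{30}} = \sqrt{\frac{342301}{30}} = \frac{\sqrt{10269030}}{30}$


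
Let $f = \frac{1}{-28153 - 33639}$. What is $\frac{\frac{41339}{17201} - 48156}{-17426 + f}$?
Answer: $\frac{51181696730464}{18521819946993} \approx 2.7633$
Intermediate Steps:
$f = - \frac{1}{61792}$ ($f = \frac{1}{-61792} = - \frac{1}{61792} \approx -1.6183 \cdot 10^{-5}$)
$\frac{\frac{41339}{17201} - 48156}{-17426 + f} = \frac{\frac{41339}{17201} - 48156}{-17426 - \frac{1}{61792}} = \frac{41339 \cdot \frac{1}{17201} - 48156}{- \frac{1076787393}{61792}} = \left(\frac{41339}{17201} - 48156\right) \left(- \frac{61792}{1076787393}\right) = \left(- \frac{828290017}{17201}\right) \left(- \frac{61792}{1076787393}\right) = \frac{51181696730464}{18521819946993}$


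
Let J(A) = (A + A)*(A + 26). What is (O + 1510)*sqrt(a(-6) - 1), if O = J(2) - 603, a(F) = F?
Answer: 1019*I*sqrt(7) ≈ 2696.0*I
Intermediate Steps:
J(A) = 2*A*(26 + A) (J(A) = (2*A)*(26 + A) = 2*A*(26 + A))
O = -491 (O = 2*2*(26 + 2) - 603 = 2*2*28 - 603 = 112 - 603 = -491)
(O + 1510)*sqrt(a(-6) - 1) = (-491 + 1510)*sqrt(-6 - 1) = 1019*sqrt(-7) = 1019*(I*sqrt(7)) = 1019*I*sqrt(7)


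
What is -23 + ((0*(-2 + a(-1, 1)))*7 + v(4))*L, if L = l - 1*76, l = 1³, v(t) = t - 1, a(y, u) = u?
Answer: -248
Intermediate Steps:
v(t) = -1 + t
l = 1
L = -75 (L = 1 - 1*76 = 1 - 76 = -75)
-23 + ((0*(-2 + a(-1, 1)))*7 + v(4))*L = -23 + ((0*(-2 + 1))*7 + (-1 + 4))*(-75) = -23 + ((0*(-1))*7 + 3)*(-75) = -23 + (0*7 + 3)*(-75) = -23 + (0 + 3)*(-75) = -23 + 3*(-75) = -23 - 225 = -248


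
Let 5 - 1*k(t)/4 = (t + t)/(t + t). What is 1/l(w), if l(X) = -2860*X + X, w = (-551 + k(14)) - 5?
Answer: 1/1543860 ≈ 6.4773e-7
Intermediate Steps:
k(t) = 16 (k(t) = 20 - 4*(t + t)/(t + t) = 20 - 4*2*t/(2*t) = 20 - 4*2*t*1/(2*t) = 20 - 4*1 = 20 - 4 = 16)
w = -540 (w = (-551 + 16) - 5 = -535 - 5 = -540)
l(X) = -2859*X
1/l(w) = 1/(-2859*(-540)) = 1/1543860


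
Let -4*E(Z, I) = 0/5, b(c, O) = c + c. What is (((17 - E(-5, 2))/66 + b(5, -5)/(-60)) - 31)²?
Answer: 115600/121 ≈ 955.37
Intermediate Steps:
b(c, O) = 2*c
E(Z, I) = 0 (E(Z, I) = -0/5 = -¼*0 = 0)
(((17 - E(-5, 2))/66 + b(5, -5)/(-60)) - 31)² = (((17 - 1*0)/66 + (2*5)/(-60)) - 31)² = (((17 + 0)*(1/66) + 10*(-1/60)) - 31)² = ((17*(1/66) - ⅙) - 31)² = ((17/66 - ⅙) - 31)² = (1/11 - 31)² = (-340/11)² = 115600/121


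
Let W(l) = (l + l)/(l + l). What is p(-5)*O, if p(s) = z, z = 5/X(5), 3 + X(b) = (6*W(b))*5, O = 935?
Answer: 4675/27 ≈ 173.15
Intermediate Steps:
W(l) = 1 (W(l) = (2*l)/((2*l)) = (2*l)*(1/(2*l)) = 1)
X(b) = 27 (X(b) = -3 + (6*1)*5 = -3 + 6*5 = -3 + 30 = 27)
z = 5/27 ≈ 0.18519
p(s) = 5/27
p(-5)*O = (5/27)*935 = 4675/27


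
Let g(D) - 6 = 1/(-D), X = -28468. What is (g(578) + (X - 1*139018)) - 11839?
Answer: -103646383/578 ≈ -1.7932e+5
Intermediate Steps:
g(D) = 6 - 1/D (g(D) = 6 + 1/(-D) = 6 - 1/D)
(g(578) + (X - 1*139018)) - 11839 = ((6 - 1/578) + (-28468 - 1*139018)) - 11839 = ((6 - 1*1/578) + (-28468 - 139018)) - 11839 = ((6 - 1/578) - 167486) - 11839 = (3467/578 - 167486) - 11839 = -96803441/578 - 11839 = -103646383/578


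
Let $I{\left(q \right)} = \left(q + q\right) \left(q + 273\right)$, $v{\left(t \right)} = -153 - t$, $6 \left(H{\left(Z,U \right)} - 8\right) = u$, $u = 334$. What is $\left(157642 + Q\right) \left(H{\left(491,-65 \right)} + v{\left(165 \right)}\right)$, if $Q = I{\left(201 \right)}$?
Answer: $- \frac{265668970}{3} \approx -8.8556 \cdot 10^{7}$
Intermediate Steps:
$H{\left(Z,U \right)} = \frac{191}{3}$ ($H{\left(Z,U \right)} = 8 + \frac{1}{6} \cdot 334 = 8 + \frac{167}{3} = \frac{191}{3}$)
$I{\left(q \right)} = 2 q \left(273 + q\right)$
$Q = 190548$ ($Q = 2 \cdot 201 \left(273 + 201\right) = 2 \cdot 201 \cdot 474 = 190548$)
$\left(157642 + Q\right) \left(H{\left(491,-65 \right)} + v{\left(165 \right)}\right) = \left(157642 + 190548\right) \left(\frac{191}{3} - 318\right) = 348190 \left(\frac{191}{3} - 318\right) = 348190 \left(- \frac{763}{3}\right) = - \frac{265668970}{3}$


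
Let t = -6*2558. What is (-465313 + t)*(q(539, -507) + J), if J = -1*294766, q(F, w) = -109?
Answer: 141734912375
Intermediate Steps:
J = -294766
t = -15348
(-465313 + t)*(q(539, -507) + J) = (-465313 - 15348)*(-109 - 294766) = -480661*(-294875) = 141734912375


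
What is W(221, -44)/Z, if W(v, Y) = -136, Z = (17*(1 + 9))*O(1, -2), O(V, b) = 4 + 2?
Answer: -2/15 ≈ -0.13333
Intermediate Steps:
O(V, b) = 6
Z = 1020 (Z = (17*(1 + 9))*6 = (17*10)*6 = 170*6 = 1020)
W(221, -44)/Z = -136/1020 = -136*1/1020 = -2/15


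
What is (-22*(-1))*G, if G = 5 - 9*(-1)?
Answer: 308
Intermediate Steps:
G = 14 (G = 5 + 9 = 14)
(-22*(-1))*G = -22*(-1)*14 = 22*14 = 308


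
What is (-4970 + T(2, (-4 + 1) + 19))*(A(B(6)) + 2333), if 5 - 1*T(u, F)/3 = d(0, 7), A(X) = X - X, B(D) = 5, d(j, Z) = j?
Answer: -11560015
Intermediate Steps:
A(X) = 0
T(u, F) = 15 (T(u, F) = 15 - 3*0 = 15 + 0 = 15)
(-4970 + T(2, (-4 + 1) + 19))*(A(B(6)) + 2333) = (-4970 + 15)*(0 + 2333) = -4955*2333 = -11560015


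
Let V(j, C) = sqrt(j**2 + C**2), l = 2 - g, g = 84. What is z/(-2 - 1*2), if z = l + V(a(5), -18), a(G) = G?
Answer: 41/2 - sqrt(349)/4 ≈ 15.830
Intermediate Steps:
l = -82 (l = 2 - 1*84 = 2 - 84 = -82)
V(j, C) = sqrt(C**2 + j**2)
z = -82 + sqrt(349) (z = -82 + sqrt((-18)**2 + 5**2) = -82 + sqrt(324 + 25) = -82 + sqrt(349) ≈ -63.318)
z/(-2 - 1*2) = (-82 + sqrt(349))/(-2 - 1*2) = (-82 + sqrt(349))/(-2 - 2) = (-82 + sqrt(349))/(-4) = (-82 + sqrt(349))*(-1/4) = 41/2 - sqrt(349)/4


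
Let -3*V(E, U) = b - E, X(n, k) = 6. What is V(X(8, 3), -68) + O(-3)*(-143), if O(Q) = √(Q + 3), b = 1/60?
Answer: 359/180 ≈ 1.9944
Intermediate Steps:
b = 1/60 ≈ 0.016667
O(Q) = √(3 + Q)
V(E, U) = -1/180 + E/3 (V(E, U) = -(1/60 - E)/3 = -1/180 + E/3)
V(X(8, 3), -68) + O(-3)*(-143) = (-1/180 + (⅓)*6) + √(3 - 3)*(-143) = (-1/180 + 2) + √0*(-143) = 359/180 + 0*(-143) = 359/180 + 0 = 359/180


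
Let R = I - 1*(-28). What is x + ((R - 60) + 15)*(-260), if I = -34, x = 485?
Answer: 13745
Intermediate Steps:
R = -6 (R = -34 - 1*(-28) = -34 + 28 = -6)
x + ((R - 60) + 15)*(-260) = 485 + ((-6 - 60) + 15)*(-260) = 485 + (-66 + 15)*(-260) = 485 - 51*(-260) = 485 + 13260 = 13745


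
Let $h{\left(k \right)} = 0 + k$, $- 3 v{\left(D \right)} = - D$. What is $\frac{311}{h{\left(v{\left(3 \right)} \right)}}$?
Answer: $311$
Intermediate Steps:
$v{\left(D \right)} = \frac{D}{3}$ ($v{\left(D \right)} = - \frac{\left(-1\right) D}{3} = \frac{D}{3}$)
$h{\left(k \right)} = k$
$\frac{311}{h{\left(v{\left(3 \right)} \right)}} = \frac{311}{\frac{1}{3} \cdot 3} = \frac{311}{1} = 311 \cdot 1 = 311$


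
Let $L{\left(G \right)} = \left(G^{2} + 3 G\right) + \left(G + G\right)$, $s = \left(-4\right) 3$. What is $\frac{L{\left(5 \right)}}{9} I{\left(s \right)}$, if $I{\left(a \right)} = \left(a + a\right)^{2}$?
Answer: $3200$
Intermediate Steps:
$s = -12$
$I{\left(a \right)} = 4 a^{2}$ ($I{\left(a \right)} = \left(2 a\right)^{2} = 4 a^{2}$)
$L{\left(G \right)} = G^{2} + 5 G$ ($L{\left(G \right)} = \left(G^{2} + 3 G\right) + 2 G = G^{2} + 5 G$)
$\frac{L{\left(5 \right)}}{9} I{\left(s \right)} = \frac{5 \left(5 + 5\right)}{9} \cdot 4 \left(-12\right)^{2} = \frac{5 \cdot 10}{9} \cdot 4 \cdot 144 = \frac{1}{9} \cdot 50 \cdot 576 = \frac{50}{9} \cdot 576 = 3200$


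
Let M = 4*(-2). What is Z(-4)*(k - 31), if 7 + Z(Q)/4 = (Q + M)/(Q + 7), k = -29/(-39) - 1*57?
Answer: 149732/39 ≈ 3839.3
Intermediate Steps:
M = -8
k = -2194/39 (k = -29*(-1/39) - 57 = 29/39 - 57 = -2194/39 ≈ -56.256)
Z(Q) = -28 + 4*(-8 + Q)/(7 + Q) (Z(Q) = -28 + 4*((Q - 8)/(Q + 7)) = -28 + 4*((-8 + Q)/(7 + Q)) = -28 + 4*(-8 + Q)/(7 + Q))
Z(-4)*(k - 31) = (12*(-19 - 2*(-4))/(7 - 4))*(-2194/39 - 31) = (12*(-19 + 8)/3)*(-3403/39) = (12*(1/3)*(-11))*(-3403/39) = -44*(-3403/39) = 149732/39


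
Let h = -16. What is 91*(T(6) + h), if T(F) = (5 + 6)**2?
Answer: 9555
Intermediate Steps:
T(F) = 121 (T(F) = 11**2 = 121)
91*(T(6) + h) = 91*(121 - 16) = 91*105 = 9555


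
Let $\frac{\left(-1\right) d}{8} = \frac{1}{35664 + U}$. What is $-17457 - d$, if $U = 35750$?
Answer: $- \frac{623337095}{35707} \approx -17457.0$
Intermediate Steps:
$d = - \frac{4}{35707}$ ($d = - \frac{8}{35664 + 35750} = - \frac{8}{71414} = \left(-8\right) \frac{1}{71414} = - \frac{4}{35707} \approx -0.00011202$)
$-17457 - d = -17457 - - \frac{4}{35707} = -17457 + \frac{4}{35707} = - \frac{623337095}{35707}$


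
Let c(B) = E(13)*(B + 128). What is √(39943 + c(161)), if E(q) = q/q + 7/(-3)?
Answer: √356019/3 ≈ 198.89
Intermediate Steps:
E(q) = -4/3 (E(q) = 1 + 7*(-⅓) = 1 - 7/3 = -4/3)
c(B) = -512/3 - 4*B/3 (c(B) = -4*(B + 128)/3 = -4*(128 + B)/3 = -512/3 - 4*B/3)
√(39943 + c(161)) = √(39943 + (-512/3 - 4/3*161)) = √(39943 + (-512/3 - 644/3)) = √(39943 - 1156/3) = √(118673/3) = √356019/3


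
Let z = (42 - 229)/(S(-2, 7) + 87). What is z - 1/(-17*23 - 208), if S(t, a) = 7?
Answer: -111919/56306 ≈ -1.9877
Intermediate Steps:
z = -187/94 (z = (42 - 229)/(7 + 87) = -187/94 ≈ -1.9894)
z - 1/(-17*23 - 208) = -187/94 - 1/(-17*23 - 208) = -187/94 - 1/(-391 - 208) = -187/94 - 1/(-599) = -187/94 - 1*(-1/599) = -187/94 + 1/599 = -111919/56306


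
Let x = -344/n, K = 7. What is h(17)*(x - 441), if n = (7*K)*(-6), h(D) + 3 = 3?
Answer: 0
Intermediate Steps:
h(D) = 0 (h(D) = -3 + 3 = 0)
n = -294 (n = (7*7)*(-6) = 49*(-6) = -294)
x = 172/147 (x = -344/(-294) = -344*(-1/294) = 172/147 ≈ 1.1701)
h(17)*(x - 441) = 0*(172/147 - 441) = 0*(-64655/147) = 0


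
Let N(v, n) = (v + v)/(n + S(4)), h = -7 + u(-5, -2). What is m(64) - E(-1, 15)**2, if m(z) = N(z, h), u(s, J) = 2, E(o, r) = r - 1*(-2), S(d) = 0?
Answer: -1573/5 ≈ -314.60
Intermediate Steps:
E(o, r) = 2 + r (E(o, r) = r + 2 = 2 + r)
h = -5 (h = -7 + 2 = -5)
N(v, n) = 2*v/n (N(v, n) = (v + v)/(n + 0) = (2*v)/n = 2*v/n)
m(z) = -2*z/5 (m(z) = 2*z/(-5) = 2*z*(-1/5) = -2*z/5)
m(64) - E(-1, 15)**2 = -2/5*64 - (2 + 15)**2 = -128/5 - 1*17**2 = -128/5 - 1*289 = -128/5 - 289 = -1573/5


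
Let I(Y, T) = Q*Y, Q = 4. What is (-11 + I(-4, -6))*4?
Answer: -108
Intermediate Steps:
I(Y, T) = 4*Y
(-11 + I(-4, -6))*4 = (-11 + 4*(-4))*4 = (-11 - 16)*4 = -27*4 = -108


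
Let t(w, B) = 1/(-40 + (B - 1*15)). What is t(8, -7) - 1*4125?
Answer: -255751/62 ≈ -4125.0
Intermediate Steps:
t(w, B) = 1/(-55 + B) (t(w, B) = 1/(-40 + (B - 15)) = 1/(-40 + (-15 + B)) = 1/(-55 + B))
t(8, -7) - 1*4125 = 1/(-55 - 7) - 1*4125 = 1/(-62) - 4125 = -1/62 - 4125 = -255751/62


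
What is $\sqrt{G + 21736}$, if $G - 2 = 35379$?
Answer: $\sqrt{57117} \approx 238.99$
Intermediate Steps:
$G = 35381$ ($G = 2 + 35379 = 35381$)
$\sqrt{G + 21736} = \sqrt{35381 + 21736} = \sqrt{57117}$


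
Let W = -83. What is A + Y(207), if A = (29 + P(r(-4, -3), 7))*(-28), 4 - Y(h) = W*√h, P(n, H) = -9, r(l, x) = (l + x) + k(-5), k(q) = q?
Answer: -556 + 249*√23 ≈ 638.16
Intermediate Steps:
r(l, x) = -5 + l + x (r(l, x) = (l + x) - 5 = -5 + l + x)
Y(h) = 4 + 83*√h (Y(h) = 4 - (-83)*√h = 4 + 83*√h)
A = -560 (A = (29 - 9)*(-28) = 20*(-28) = -560)
A + Y(207) = -560 + (4 + 83*√207) = -560 + (4 + 83*(3*√23)) = -560 + (4 + 249*√23) = -556 + 249*√23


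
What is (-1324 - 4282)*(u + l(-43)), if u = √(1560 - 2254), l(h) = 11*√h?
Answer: 5606*I*(-√694 - 11*√43) ≈ -5.5206e+5*I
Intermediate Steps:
u = I*√694 (u = √(-694) = I*√694 ≈ 26.344*I)
(-1324 - 4282)*(u + l(-43)) = (-1324 - 4282)*(I*√694 + 11*√(-43)) = -5606*(I*√694 + 11*(I*√43)) = -5606*(I*√694 + 11*I*√43) = -61666*I*√43 - 5606*I*√694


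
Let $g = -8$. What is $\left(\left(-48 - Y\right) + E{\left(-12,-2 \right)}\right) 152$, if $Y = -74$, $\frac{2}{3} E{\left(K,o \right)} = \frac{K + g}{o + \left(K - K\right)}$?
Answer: $6232$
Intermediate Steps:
$E{\left(K,o \right)} = \frac{3 \left(-8 + K\right)}{2 o}$ ($E{\left(K,o \right)} = \frac{3 \frac{K - 8}{o + \left(K - K\right)}}{2} = \frac{3 \frac{-8 + K}{o + 0}}{2} = \frac{3 \frac{-8 + K}{o}}{2} = \frac{3 \left(-8 + K\right)}{2 o}$)
$\left(\left(-48 - Y\right) + E{\left(-12,-2 \right)}\right) 152 = \left(\left(-48 - -74\right) + \frac{3 \left(-8 - 12\right)}{2 \left(-2\right)}\right) 152 = \left(\left(-48 + 74\right) + \frac{3}{2} \left(- \frac{1}{2}\right) \left(-20\right)\right) 152 = \left(26 + 15\right) 152 = 41 \cdot 152 = 6232$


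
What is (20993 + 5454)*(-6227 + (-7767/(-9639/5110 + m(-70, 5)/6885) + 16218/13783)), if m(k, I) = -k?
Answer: -1433970430369107859/25993483747 ≈ -5.5167e+7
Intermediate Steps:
(20993 + 5454)*(-6227 + (-7767/(-9639/5110 + m(-70, 5)/6885) + 16218/13783)) = (20993 + 5454)*(-6227 + (-7767/(-9639/5110 - 1*(-70)/6885) + 16218/13783)) = 26447*(-6227 + (-7767/(-9639*1/5110 + 70*(1/6885)) + 16218*(1/13783))) = 26447*(-6227 + (-7767/(-1377/730 + 14/1377) + 16218/13783)) = 26447*(-6227 + (-7767/(-1885909/1005210) + 16218/13783)) = 26447*(-6227 + (-7767*(-1005210/1885909) + 16218/13783)) = 26447*(-6227 + (7807466070/1885909 + 16218/13783)) = 26447*(-6227 + 107640890514972/25993483747) = 26447*(-54220532777597/25993483747) = -1433970430369107859/25993483747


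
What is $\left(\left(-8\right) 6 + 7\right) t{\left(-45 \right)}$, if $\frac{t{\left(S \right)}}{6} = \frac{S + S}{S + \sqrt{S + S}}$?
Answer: $- \frac{22140}{47} - \frac{1476 i \sqrt{10}}{47} \approx -471.06 - 99.309 i$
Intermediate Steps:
$t{\left(S \right)} = \frac{12 S}{S + \sqrt{2} \sqrt{S}}$ ($t{\left(S \right)} = 6 \frac{S + S}{S + \sqrt{S + S}} = 6 \frac{2 S}{S + \sqrt{2 S}} = 6 \frac{2 S}{S + \sqrt{2} \sqrt{S}} = \frac{12 S}{S + \sqrt{2} \sqrt{S}}$)
$\left(\left(-8\right) 6 + 7\right) t{\left(-45 \right)} = \left(\left(-8\right) 6 + 7\right) 12 \left(-45\right) \frac{1}{-45 + \sqrt{2} \sqrt{-45}} = \left(-48 + 7\right) 12 \left(-45\right) \frac{1}{-45 + \sqrt{2} \cdot 3 i \sqrt{5}} = - 41 \cdot 12 \left(-45\right) \frac{1}{-45 + 3 i \sqrt{10}} = - 41 \left(- \frac{540}{-45 + 3 i \sqrt{10}}\right) = \frac{22140}{-45 + 3 i \sqrt{10}}$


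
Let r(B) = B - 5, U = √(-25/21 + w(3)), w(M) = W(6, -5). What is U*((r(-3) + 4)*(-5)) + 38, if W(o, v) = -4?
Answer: 38 + 20*I*√2289/21 ≈ 38.0 + 45.565*I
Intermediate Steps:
w(M) = -4
U = I*√2289/21 (U = √(-25/21 - 4) = √(-109/21) = I*√2289/21 ≈ 2.2783*I)
r(B) = -5 + B
U*((r(-3) + 4)*(-5)) + 38 = (I*√2289/21)*(((-5 - 3) + 4)*(-5)) + 38 = (I*√2289/21)*((-8 + 4)*(-5)) + 38 = (I*√2289/21)*(-4*(-5)) + 38 = (I*√2289/21)*20 + 38 = 20*I*√2289/21 + 38 = 38 + 20*I*√2289/21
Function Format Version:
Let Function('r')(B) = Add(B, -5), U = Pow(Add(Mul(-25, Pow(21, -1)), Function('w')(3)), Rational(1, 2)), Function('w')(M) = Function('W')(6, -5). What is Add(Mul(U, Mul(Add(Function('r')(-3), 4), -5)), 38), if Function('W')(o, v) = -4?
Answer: Add(38, Mul(Rational(20, 21), I, Pow(2289, Rational(1, 2)))) ≈ Add(38.000, Mul(45.565, I))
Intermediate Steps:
Function('w')(M) = -4
U = Mul(Rational(1, 21), I, Pow(2289, Rational(1, 2))) (U = Pow(Add(Mul(-25, Pow(21, -1)), -4), Rational(1, 2)) = Pow(Add(Mul(-25, Rational(1, 21)), -4), Rational(1, 2)) = Pow(Add(Rational(-25, 21), -4), Rational(1, 2)) = Pow(Rational(-109, 21), Rational(1, 2)) = Mul(Rational(1, 21), I, Pow(2289, Rational(1, 2))) ≈ Mul(2.2783, I))
Function('r')(B) = Add(-5, B)
Add(Mul(U, Mul(Add(Function('r')(-3), 4), -5)), 38) = Add(Mul(Mul(Rational(1, 21), I, Pow(2289, Rational(1, 2))), Mul(Add(Add(-5, -3), 4), -5)), 38) = Add(Mul(Mul(Rational(1, 21), I, Pow(2289, Rational(1, 2))), Mul(Add(-8, 4), -5)), 38) = Add(Mul(Mul(Rational(1, 21), I, Pow(2289, Rational(1, 2))), Mul(-4, -5)), 38) = Add(Mul(Mul(Rational(1, 21), I, Pow(2289, Rational(1, 2))), 20), 38) = Add(Mul(Rational(20, 21), I, Pow(2289, Rational(1, 2))), 38) = Add(38, Mul(Rational(20, 21), I, Pow(2289, Rational(1, 2))))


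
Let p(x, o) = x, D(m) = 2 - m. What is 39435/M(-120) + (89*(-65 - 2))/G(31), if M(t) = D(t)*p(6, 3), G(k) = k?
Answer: -1047477/7564 ≈ -138.48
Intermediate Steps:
M(t) = 12 - 6*t (M(t) = (2 - t)*6 = 12 - 6*t)
39435/M(-120) + (89*(-65 - 2))/G(31) = 39435/(12 - 6*(-120)) + (89*(-65 - 2))/31 = 39435/(12 + 720) + (89*(-67))*(1/31) = 39435/732 - 5963*1/31 = 39435*(1/732) - 5963/31 = 13145/244 - 5963/31 = -1047477/7564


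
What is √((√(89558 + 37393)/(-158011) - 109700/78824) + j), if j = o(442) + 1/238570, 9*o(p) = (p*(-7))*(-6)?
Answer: √(639825752522655989511465169486680 - 1964438632764539052491475*√126951)/557138145168465 ≈ 45.401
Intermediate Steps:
o(p) = 14*p/3 (o(p) = ((p*(-7))*(-6))/9 = (-7*p*(-6))/9 = (42*p)/9 = 14*p/3)
j = 1476271163/715710 (j = (14/3)*442 + 1/238570 = 6188/3 + 1/238570 = 1476271163/715710 ≈ 2062.7)
√((√(89558 + 37393)/(-158011) - 109700/78824) + j) = √((√(89558 + 37393)/(-158011) - 109700/78824) + 1476271163/715710) = √((√126951*(-1/158011) - 109700*1/78824) + 1476271163/715710) = √((-√126951/158011 - 27425/19706) + 1476271163/715710) = √((-27425/19706 - √126951/158011) + 1476271163/715710) = √(7267942797832/3525945315 - √126951/158011)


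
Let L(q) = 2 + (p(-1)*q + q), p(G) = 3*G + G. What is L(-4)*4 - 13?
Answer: 43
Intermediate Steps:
p(G) = 4*G
L(q) = 2 - 3*q (L(q) = 2 + ((4*(-1))*q + q) = 2 + (-4*q + q) = 2 - 3*q)
L(-4)*4 - 13 = (2 - 3*(-4))*4 - 13 = (2 + 12)*4 - 13 = 14*4 - 13 = 56 - 13 = 43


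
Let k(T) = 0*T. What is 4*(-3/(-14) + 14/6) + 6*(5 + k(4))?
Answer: 844/21 ≈ 40.190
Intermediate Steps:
k(T) = 0
4*(-3/(-14) + 14/6) + 6*(5 + k(4)) = 4*(-3/(-14) + 14/6) + 6*(5 + 0) = 4*(-3*(-1/14) + 14*(⅙)) + 6*5 = 4*(3/14 + 7/3) + 30 = 4*(107/42) + 30 = 214/21 + 30 = 844/21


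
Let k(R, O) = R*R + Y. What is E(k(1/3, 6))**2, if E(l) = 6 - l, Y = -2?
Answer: 5041/81 ≈ 62.235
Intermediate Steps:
k(R, O) = -2 + R**2 (k(R, O) = R*R - 2 = R**2 - 2 = -2 + R**2)
E(k(1/3, 6))**2 = (6 - (-2 + (1/3)**2))**2 = (6 - (-2 + 1/9))**2 = (6 - 1*(-17/9))**2 = (6 + 17/9)**2 = (71/9)**2 = 5041/81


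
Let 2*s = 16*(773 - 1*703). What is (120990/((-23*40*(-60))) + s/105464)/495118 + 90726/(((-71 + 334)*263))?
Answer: 1089617384277376751/830715449453350240 ≈ 1.3117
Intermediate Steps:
s = 560 (s = (16*(773 - 1*703))/2 = (16*(773 - 703))/2 = (16*70)/2 = (1/2)*1120 = 560)
(120990/((-23*40*(-60))) + s/105464)/495118 + 90726/(((-71 + 334)*263)) = (120990/((-23*40*(-60))) + 560/105464)/495118 + 90726/(((-71 + 334)*263)) = (120990/((-920*(-60))) + 560*(1/105464))*(1/495118) + 90726/((263*263)) = (120990/55200 + 70/13183)*(1/495118) + 90726/69169 = (120990*(1/55200) + 70/13183)*(1/495118) + 90726*(1/69169) = (4033/1840 + 70/13183)*(1/495118) + 90726/69169 = (53295839/24256720)*(1/495118) + 90726/69169 = 53295839/12009938692960 + 90726/69169 = 1089617384277376751/830715449453350240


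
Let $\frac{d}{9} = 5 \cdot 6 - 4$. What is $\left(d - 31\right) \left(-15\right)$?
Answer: $-3045$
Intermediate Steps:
$d = 234$ ($d = 9 \left(5 \cdot 6 - 4\right) = 9 \left(30 - 4\right) = 9 \cdot 26 = 234$)
$\left(d - 31\right) \left(-15\right) = \left(234 - 31\right) \left(-15\right) = 203 \left(-15\right) = -3045$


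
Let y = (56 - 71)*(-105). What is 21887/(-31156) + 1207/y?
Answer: 3133267/49070700 ≈ 0.063852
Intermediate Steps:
y = 1575 (y = -15*(-105) = 1575)
21887/(-31156) + 1207/y = 21887/(-31156) + 1207/1575 = 21887*(-1/31156) + 1207*(1/1575) = -21887/31156 + 1207/1575 = 3133267/49070700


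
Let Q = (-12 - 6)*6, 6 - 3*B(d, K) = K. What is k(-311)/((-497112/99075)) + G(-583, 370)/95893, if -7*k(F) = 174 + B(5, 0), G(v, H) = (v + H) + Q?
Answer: 129173501/25795217 ≈ 5.0077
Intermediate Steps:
B(d, K) = 2 - K/3
Q = -108 (Q = -18*6 = -108)
G(v, H) = -108 + H + v (G(v, H) = (v + H) - 108 = (H + v) - 108 = -108 + H + v)
k(F) = -176/7 (k(F) = -(174 + (2 - 1/3*0))/7 = -(174 + (2 + 0))/7 = -(174 + 2)/7 = -1/7*176 = -176/7)
k(-311)/((-497112/99075)) + G(-583, 370)/95893 = -176/(7*((-497112/99075))) + (-108 + 370 - 583)/95893 = -176/(7*((-497112*1/99075))) - 321*1/95893 = -176/(7*(-165704/33025)) - 321/95893 = -176/7*(-33025/165704) - 321/95893 = 66050/13181 - 321/95893 = 129173501/25795217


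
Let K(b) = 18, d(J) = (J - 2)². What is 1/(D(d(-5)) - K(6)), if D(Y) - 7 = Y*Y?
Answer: 1/2390 ≈ 0.00041841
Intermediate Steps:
d(J) = (-2 + J)²
D(Y) = 7 + Y² (D(Y) = 7 + Y*Y = 7 + Y²)
1/(D(d(-5)) - K(6)) = 1/((7 + ((-2 - 5)²)²) - 1*18) = 1/((7 + ((-7)²)²) - 18) = 1/((7 + 49²) - 18) = 1/((7 + 2401) - 18) = 1/(2408 - 18) = 1/2390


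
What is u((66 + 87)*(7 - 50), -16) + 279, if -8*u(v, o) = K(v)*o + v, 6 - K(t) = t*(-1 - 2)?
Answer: -306885/8 ≈ -38361.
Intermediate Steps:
K(t) = 6 + 3*t (K(t) = 6 - t*(-1 - 2) = 6 - t*(-3) = 6 - (-3)*t = 6 + 3*t)
u(v, o) = -v/8 - o*(6 + 3*v)/8 (u(v, o) = -((6 + 3*v)*o + v)/8 = -(o*(6 + 3*v) + v)/8 = -(v + o*(6 + 3*v))/8 = -v/8 - o*(6 + 3*v)/8)
u((66 + 87)*(7 - 50), -16) + 279 = (-(66 + 87)*(7 - 50)/8 - 3/8*(-16)*(2 + (66 + 87)*(7 - 50))) + 279 = (-153*(-43)/8 - 3/8*(-16)*(2 + 153*(-43))) + 279 = (-1/8*(-6579) - 3/8*(-16)*(2 - 6579)) + 279 = (6579/8 - 3/8*(-16)*(-6577)) + 279 = (6579/8 - 39462) + 279 = -309117/8 + 279 = -306885/8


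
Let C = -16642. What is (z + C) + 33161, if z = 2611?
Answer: 19130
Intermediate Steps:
(z + C) + 33161 = (2611 - 16642) + 33161 = -14031 + 33161 = 19130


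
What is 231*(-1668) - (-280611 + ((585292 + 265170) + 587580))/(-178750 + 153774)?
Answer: -9622295177/24976 ≈ -3.8526e+5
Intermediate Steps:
231*(-1668) - (-280611 + ((585292 + 265170) + 587580))/(-178750 + 153774) = -385308 - (-280611 + (850462 + 587580))/(-24976) = -385308 - (-280611 + 1438042)*(-1)/24976 = -385308 - 1157431*(-1)/24976 = -385308 - 1*(-1157431/24976) = -385308 + 1157431/24976 = -9622295177/24976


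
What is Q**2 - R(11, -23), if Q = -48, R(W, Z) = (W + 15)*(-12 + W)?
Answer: 2330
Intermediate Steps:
R(W, Z) = (-12 + W)*(15 + W) (R(W, Z) = (15 + W)*(-12 + W) = (-12 + W)*(15 + W))
Q**2 - R(11, -23) = (-48)**2 - (-180 + 11**2 + 3*11) = 2304 - (-180 + 121 + 33) = 2304 - 1*(-26) = 2304 + 26 = 2330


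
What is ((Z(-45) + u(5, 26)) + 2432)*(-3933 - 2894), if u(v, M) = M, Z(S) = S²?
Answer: -30605441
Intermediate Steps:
((Z(-45) + u(5, 26)) + 2432)*(-3933 - 2894) = (((-45)² + 26) + 2432)*(-3933 - 2894) = ((2025 + 26) + 2432)*(-6827) = (2051 + 2432)*(-6827) = 4483*(-6827) = -30605441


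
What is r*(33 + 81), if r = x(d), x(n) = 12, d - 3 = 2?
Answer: 1368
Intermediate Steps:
d = 5 (d = 3 + 2 = 5)
r = 12
r*(33 + 81) = 12*(33 + 81) = 12*114 = 1368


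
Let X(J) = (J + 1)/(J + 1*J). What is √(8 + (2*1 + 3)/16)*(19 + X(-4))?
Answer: 155*√133/32 ≈ 55.861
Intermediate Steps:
X(J) = (1 + J)/(2*J) (X(J) = (1 + J)/(J + J) = (1 + J)/((2*J)) = (1 + J)*(1/(2*J)) = (1 + J)/(2*J))
√(8 + (2*1 + 3)/16)*(19 + X(-4)) = √(8 + (2*1 + 3)/16)*(19 + (½)*(1 - 4)/(-4)) = √(8 + (2 + 3)*(1/16))*(19 + (½)*(-¼)*(-3)) = √(8 + 5*(1/16))*(19 + 3/8) = √(8 + 5/16)*(155/8) = √(133/16)*(155/8) = (√133/4)*(155/8) = 155*√133/32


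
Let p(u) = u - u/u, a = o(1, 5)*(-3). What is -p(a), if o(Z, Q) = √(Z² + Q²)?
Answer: 1 + 3*√26 ≈ 16.297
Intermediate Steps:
o(Z, Q) = √(Q² + Z²)
a = -3*√26 (a = √(5² + 1²)*(-3) = √(25 + 1)*(-3) = √26*(-3) = -3*√26 ≈ -15.297)
p(u) = -1 + u (p(u) = u - 1*1 = u - 1 = -1 + u)
-p(a) = -(-1 - 3*√26) = 1 + 3*√26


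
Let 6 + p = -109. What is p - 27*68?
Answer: -1951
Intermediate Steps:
p = -115 (p = -6 - 109 = -115)
p - 27*68 = -115 - 27*68 = -115 - 1836 = -1951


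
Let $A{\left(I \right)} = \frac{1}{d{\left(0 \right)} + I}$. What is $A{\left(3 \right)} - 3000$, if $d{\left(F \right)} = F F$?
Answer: $- \frac{8999}{3} \approx -2999.7$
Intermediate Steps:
$d{\left(F \right)} = F^{2}$
$A{\left(I \right)} = \frac{1}{I}$ ($A{\left(I \right)} = \frac{1}{0^{2} + I} = \frac{1}{0 + I} = \frac{1}{I}$)
$A{\left(3 \right)} - 3000 = \frac{1}{3} - 3000 = - \frac{8999}{3}$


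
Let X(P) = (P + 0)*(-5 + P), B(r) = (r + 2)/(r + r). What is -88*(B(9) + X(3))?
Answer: 4268/9 ≈ 474.22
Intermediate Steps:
B(r) = (2 + r)/(2*r) (B(r) = (2 + r)/((2*r)) = (2 + r)*(1/(2*r)) = (2 + r)/(2*r))
X(P) = P*(-5 + P)
-88*(B(9) + X(3)) = -88*((1/2)*(2 + 9)/9 + 3*(-5 + 3)) = -88*((1/2)*(1/9)*11 + 3*(-2)) = -88*(11/18 - 6) = -88*(-97/18) = 4268/9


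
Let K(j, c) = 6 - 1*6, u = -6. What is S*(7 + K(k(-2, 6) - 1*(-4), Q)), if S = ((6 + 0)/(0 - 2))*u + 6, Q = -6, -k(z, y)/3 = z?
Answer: 168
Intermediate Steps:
k(z, y) = -3*z
K(j, c) = 0 (K(j, c) = 6 - 6 = 0)
S = 24 (S = ((6 + 0)/(0 - 2))*(-6) + 6 = (6/(-2))*(-6) + 6 = (6*(-½))*(-6) + 6 = -3*(-6) + 6 = 18 + 6 = 24)
S*(7 + K(k(-2, 6) - 1*(-4), Q)) = 24*(7 + 0) = 24*7 = 168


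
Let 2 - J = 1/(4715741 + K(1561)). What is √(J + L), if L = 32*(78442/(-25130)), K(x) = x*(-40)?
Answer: 3*I*√758806125742909758755/8352675295 ≈ 9.8938*I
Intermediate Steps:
K(x) = -40*x
L = -179296/1795 (L = 32*(78442*(-1/25130)) = 32*(-5603/1795) = -179296/1795 ≈ -99.886)
J = 9306601/4653301 (J = 2 - 1/(4715741 - 40*1561) = 2 - 1/(4715741 - 62440) = 2 - 1/4653301 = 9306601/4653301 ≈ 2.0000)
√(J + L) = √(9306601/4653301 - 179296/1795) = √(-817612907301/8352675295) = 3*I*√758806125742909758755/8352675295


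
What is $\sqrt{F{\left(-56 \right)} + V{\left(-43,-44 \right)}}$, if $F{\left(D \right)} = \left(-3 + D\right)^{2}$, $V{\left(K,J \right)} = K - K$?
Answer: $59$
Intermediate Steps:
$V{\left(K,J \right)} = 0$
$\sqrt{F{\left(-56 \right)} + V{\left(-43,-44 \right)}} = \sqrt{\left(-3 - 56\right)^{2} + 0} = \sqrt{\left(-59\right)^{2} + 0} = \sqrt{3481 + 0} = \sqrt{3481} = 59$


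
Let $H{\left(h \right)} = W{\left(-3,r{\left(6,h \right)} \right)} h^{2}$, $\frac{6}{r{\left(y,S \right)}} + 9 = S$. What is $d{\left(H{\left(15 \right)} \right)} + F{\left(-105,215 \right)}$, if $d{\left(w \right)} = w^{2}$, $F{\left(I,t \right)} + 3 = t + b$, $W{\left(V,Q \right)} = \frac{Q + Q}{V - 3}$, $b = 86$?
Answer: $5923$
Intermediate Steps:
$r{\left(y,S \right)} = \frac{6}{-9 + S}$
$W{\left(V,Q \right)} = \frac{2 Q}{-3 + V}$
$F{\left(I,t \right)} = 83 + t$ ($F{\left(I,t \right)} = -3 + \left(t + 86\right) = -3 + \left(86 + t\right) = 83 + t$)
$H{\left(h \right)} = - \frac{2 h^{2}}{-9 + h}$ ($H{\left(h \right)} = \frac{2 \frac{6}{-9 + h}}{-3 - 3} h^{2} = \frac{2 \frac{6}{-9 + h}}{-6} h^{2} = 2 \frac{6}{-9 + h} \left(- \frac{1}{6}\right) h^{2} = - \frac{2}{-9 + h} h^{2} = - \frac{2 h^{2}}{-9 + h}$)
$d{\left(H{\left(15 \right)} \right)} + F{\left(-105,215 \right)} = \left(- \frac{2 \cdot 15^{2}}{-9 + 15}\right)^{2} + \left(83 + 215\right) = \left(\left(-2\right) 225 \cdot \frac{1}{6}\right)^{2} + 298 = \left(-75\right)^{2} + 298 = 5625 + 298 = 5923$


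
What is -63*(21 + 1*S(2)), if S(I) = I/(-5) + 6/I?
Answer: -7434/5 ≈ -1486.8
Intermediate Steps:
S(I) = 6/I - I/5 (S(I) = I*(-⅕) + 6/I = -I/5 + 6/I = 6/I - I/5)
-63*(21 + 1*S(2)) = -63*(21 + 1*(6/2 - ⅕*2)) = -63*(21 + 1*(6*(½) - ⅖)) = -63*(21 + 1*(3 - ⅖)) = -63*(21 + 1*(13/5)) = -63*(21 + 13/5) = -63*118/5 = -7434/5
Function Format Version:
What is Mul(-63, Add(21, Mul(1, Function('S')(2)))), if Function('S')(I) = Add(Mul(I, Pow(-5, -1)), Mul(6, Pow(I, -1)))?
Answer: Rational(-7434, 5) ≈ -1486.8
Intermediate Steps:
Function('S')(I) = Add(Mul(6, Pow(I, -1)), Mul(Rational(-1, 5), I)) (Function('S')(I) = Add(Mul(I, Rational(-1, 5)), Mul(6, Pow(I, -1))) = Add(Mul(Rational(-1, 5), I), Mul(6, Pow(I, -1))) = Add(Mul(6, Pow(I, -1)), Mul(Rational(-1, 5), I)))
Mul(-63, Add(21, Mul(1, Function('S')(2)))) = Mul(-63, Add(21, Mul(1, Add(Mul(6, Pow(2, -1)), Mul(Rational(-1, 5), 2))))) = Mul(-63, Add(21, Mul(1, Add(Mul(6, Rational(1, 2)), Rational(-2, 5))))) = Mul(-63, Add(21, Mul(1, Add(3, Rational(-2, 5))))) = Mul(-63, Add(21, Mul(1, Rational(13, 5)))) = Mul(-63, Add(21, Rational(13, 5))) = Mul(-63, Rational(118, 5)) = Rational(-7434, 5)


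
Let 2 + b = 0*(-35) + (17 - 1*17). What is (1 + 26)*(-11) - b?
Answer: -295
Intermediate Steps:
b = -2 (b = -2 + (0*(-35) + (17 - 1*17)) = -2 + (0 + (17 - 17)) = -2 + (0 + 0) = -2 + 0 = -2)
(1 + 26)*(-11) - b = (1 + 26)*(-11) - 1*(-2) = 27*(-11) + 2 = -297 + 2 = -295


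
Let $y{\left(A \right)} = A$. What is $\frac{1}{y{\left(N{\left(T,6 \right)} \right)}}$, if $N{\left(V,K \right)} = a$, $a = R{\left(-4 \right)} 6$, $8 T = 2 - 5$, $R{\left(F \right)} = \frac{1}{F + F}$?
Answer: $- \frac{4}{3} \approx -1.3333$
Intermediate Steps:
$R{\left(F \right)} = \frac{1}{2 F}$
$T = - \frac{3}{8}$ ($T = \frac{2 - 5}{8} = \frac{1}{8} \left(-3\right) = - \frac{3}{8} \approx -0.375$)
$a = - \frac{3}{4}$ ($a = \frac{1}{2 \left(-4\right)} 6 = \frac{1}{2} \left(- \frac{1}{4}\right) 6 = \left(- \frac{1}{8}\right) 6 = - \frac{3}{4} \approx -0.75$)
$N{\left(V,K \right)} = - \frac{3}{4}$
$\frac{1}{y{\left(N{\left(T,6 \right)} \right)}} = \frac{1}{- \frac{3}{4}} = - \frac{4}{3}$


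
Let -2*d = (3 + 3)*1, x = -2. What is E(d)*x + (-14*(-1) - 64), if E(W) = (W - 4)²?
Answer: -148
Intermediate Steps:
d = -3 (d = -(3 + 3)/2 = -3 ≈ -3.0000)
E(W) = (-4 + W)²
E(d)*x + (-14*(-1) - 64) = (-4 - 3)²*(-2) + (-14*(-1) - 64) = (-7)²*(-2) + (14 - 64) = 49*(-2) - 50 = -98 - 50 = -148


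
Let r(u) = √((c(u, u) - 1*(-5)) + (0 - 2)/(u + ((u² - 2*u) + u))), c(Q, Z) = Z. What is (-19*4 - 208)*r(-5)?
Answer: -284*I*√2/5 ≈ -80.327*I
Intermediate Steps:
r(u) = √(5 + u - 2/u²) (r(u) = √((u - 1*(-5)) + (0 - 2)/(u + ((u² - 2*u) + u))) = √((u + 5) - 2/(u + (u² - u))) = √((5 + u) - 2/u²) = √(5 + u - 2/u²))
(-19*4 - 208)*r(-5) = (-19*4 - 208)*√(5 - 5 - 2/(-5)²) = (-76 - 208)*√(5 - 5 - 2*1/25) = -284*√(5 - 5 - 2/25) = -284*I*√2/5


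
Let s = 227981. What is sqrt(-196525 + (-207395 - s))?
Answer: I*sqrt(631901) ≈ 794.92*I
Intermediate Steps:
sqrt(-196525 + (-207395 - s)) = sqrt(-196525 + (-207395 - 1*227981)) = sqrt(-196525 + (-207395 - 227981)) = sqrt(-196525 - 435376) = sqrt(-631901) = I*sqrt(631901)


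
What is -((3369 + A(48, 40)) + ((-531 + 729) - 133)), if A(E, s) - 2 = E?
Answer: -3484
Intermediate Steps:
A(E, s) = 2 + E
-((3369 + A(48, 40)) + ((-531 + 729) - 133)) = -((3369 + (2 + 48)) + ((-531 + 729) - 133)) = -((3369 + 50) + (198 - 133)) = -(3419 + 65) = -1*3484 = -3484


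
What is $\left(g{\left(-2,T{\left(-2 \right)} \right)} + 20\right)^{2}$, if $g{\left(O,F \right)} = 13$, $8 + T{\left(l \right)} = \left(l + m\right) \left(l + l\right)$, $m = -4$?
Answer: $1089$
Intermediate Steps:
$T{\left(l \right)} = -8 + 2 l \left(-4 + l\right)$ ($T{\left(l \right)} = -8 + \left(l - 4\right) \left(l + l\right) = -8 + \left(-4 + l\right) 2 l = -8 + 2 l \left(-4 + l\right)$)
$\left(g{\left(-2,T{\left(-2 \right)} \right)} + 20\right)^{2} = \left(13 + 20\right)^{2} = 33^{2} = 1089$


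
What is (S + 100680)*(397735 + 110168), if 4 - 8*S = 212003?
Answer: 301410464223/8 ≈ 3.7676e+10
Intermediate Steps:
S = -211999/8 (S = 1/2 - 1/8*212003 = 1/2 - 212003/8 = -211999/8 ≈ -26500.)
(S + 100680)*(397735 + 110168) = (-211999/8 + 100680)*(397735 + 110168) = (593441/8)*507903 = 301410464223/8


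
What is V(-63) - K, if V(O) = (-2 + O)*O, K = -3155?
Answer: 7250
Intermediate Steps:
V(O) = O*(-2 + O)
V(-63) - K = -63*(-2 - 63) - 1*(-3155) = -63*(-65) + 3155 = 4095 + 3155 = 7250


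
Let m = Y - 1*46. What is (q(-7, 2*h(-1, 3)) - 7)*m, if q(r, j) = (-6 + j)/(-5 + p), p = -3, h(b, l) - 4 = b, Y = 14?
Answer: 224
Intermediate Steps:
h(b, l) = 4 + b
m = -32 (m = 14 - 1*46 = 14 - 46 = -32)
q(r, j) = ¾ - j/8 (q(r, j) = (-6 + j)/(-5 - 3) = (-6 + j)/(-8) = (-6 + j)*(-⅛) = ¾ - j/8)
(q(-7, 2*h(-1, 3)) - 7)*m = ((¾ - (4 - 1)/4) - 7)*(-32) = ((¾ - 3/4) - 7)*(-32) = ((¾ - ⅛*6) - 7)*(-32) = ((¾ - ¾) - 7)*(-32) = (0 - 7)*(-32) = -7*(-32) = 224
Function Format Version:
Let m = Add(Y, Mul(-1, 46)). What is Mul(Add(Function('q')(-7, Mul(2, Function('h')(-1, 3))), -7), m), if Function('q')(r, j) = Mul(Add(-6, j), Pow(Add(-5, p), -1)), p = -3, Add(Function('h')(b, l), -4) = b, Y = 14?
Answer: 224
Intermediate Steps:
Function('h')(b, l) = Add(4, b)
m = -32 (m = Add(14, Mul(-1, 46)) = Add(14, -46) = -32)
Function('q')(r, j) = Add(Rational(3, 4), Mul(Rational(-1, 8), j)) (Function('q')(r, j) = Mul(Add(-6, j), Pow(Add(-5, -3), -1)) = Mul(Add(-6, j), Pow(-8, -1)) = Mul(Add(-6, j), Rational(-1, 8)) = Add(Rational(3, 4), Mul(Rational(-1, 8), j)))
Mul(Add(Function('q')(-7, Mul(2, Function('h')(-1, 3))), -7), m) = Mul(Add(Add(Rational(3, 4), Mul(Rational(-1, 8), Mul(2, Add(4, -1)))), -7), -32) = Mul(Add(Add(Rational(3, 4), Mul(Rational(-1, 8), Mul(2, 3))), -7), -32) = Mul(Add(Add(Rational(3, 4), Mul(Rational(-1, 8), 6)), -7), -32) = Mul(Add(Add(Rational(3, 4), Rational(-3, 4)), -7), -32) = Mul(Add(0, -7), -32) = Mul(-7, -32) = 224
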